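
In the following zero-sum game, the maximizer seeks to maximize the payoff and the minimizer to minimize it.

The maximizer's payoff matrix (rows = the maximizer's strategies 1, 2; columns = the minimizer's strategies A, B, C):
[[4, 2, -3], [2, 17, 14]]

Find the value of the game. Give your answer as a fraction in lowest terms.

Column B is strictly dominated by C for the minimizer (it gives the maximizer more in every row).
The remaining 2×2 game on (1, 2) × (A, C) has no saddle point. Let the maximizer play 1 with probability p; indifference gives 4p + 2(1−p) = −3p + 14(1−p), so p = 12/19.
Similarly the minimizer's optimal q on A is 17/19, and the value is 4·(17/19) + (-3)·(2/19) = 62/19.

62/19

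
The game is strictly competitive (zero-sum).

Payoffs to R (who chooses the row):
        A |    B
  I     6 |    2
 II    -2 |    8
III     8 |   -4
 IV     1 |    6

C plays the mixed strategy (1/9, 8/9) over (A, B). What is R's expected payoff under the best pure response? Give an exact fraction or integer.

62/9

I: (6)·(1/9) + (2)·(8/9) = 22/9.
II: (-2)·(1/9) + (8)·(8/9) = 62/9.
III: (8)·(1/9) + (-4)·(8/9) = -8/3.
IV: (1)·(1/9) + (6)·(8/9) = 49/9.
The best pure response is II with expected payoff 62/9.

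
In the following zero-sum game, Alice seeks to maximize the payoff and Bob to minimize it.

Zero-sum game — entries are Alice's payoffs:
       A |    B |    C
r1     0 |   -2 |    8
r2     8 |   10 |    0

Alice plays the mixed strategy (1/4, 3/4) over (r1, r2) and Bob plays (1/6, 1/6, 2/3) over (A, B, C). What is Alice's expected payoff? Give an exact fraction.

Against (1/6, 1/6, 2/3), each row's expected payoff is r1: 5; r2: 3.
Taking the (1/4, 3/4)-weighted average: (1/4)·(5) + (3/4)·(3) = 7/2.

7/2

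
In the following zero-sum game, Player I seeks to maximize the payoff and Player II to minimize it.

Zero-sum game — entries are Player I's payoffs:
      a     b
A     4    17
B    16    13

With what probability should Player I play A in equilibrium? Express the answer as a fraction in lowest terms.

Row minima are 4 and 13, so Player I's maximin is 13; column maxima are 16 and 17, so Player II's minimax is 16. These differ, so the equilibrium is in mixed strategies.
Let Player I play A with probability p. Player II is indifferent when 4p + 16(1−p) = 17p + 13(1−p), giving p = 3/16.

3/16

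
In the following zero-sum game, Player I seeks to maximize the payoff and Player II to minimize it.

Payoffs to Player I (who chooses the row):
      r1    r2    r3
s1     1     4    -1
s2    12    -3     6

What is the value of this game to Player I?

3/2

Column r1 is strictly dominated by r3 for Player II (it gives Player I more in every row).
The remaining 2×2 game on (s1, s2) × (r2, r3) has no saddle point. Let Player I play s1 with probability p; indifference gives 4p − 3(1−p) = −p + 6(1−p), so p = 9/14.
Similarly Player II's optimal q on r2 is 1/2, and the value is 4·(1/2) + (-1)·(1/2) = 3/2.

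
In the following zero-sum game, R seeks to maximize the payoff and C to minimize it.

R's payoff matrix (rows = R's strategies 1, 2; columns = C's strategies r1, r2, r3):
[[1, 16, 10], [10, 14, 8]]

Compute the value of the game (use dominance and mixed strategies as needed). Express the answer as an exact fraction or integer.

Column r2 is strictly dominated by r3 for C (it gives R more in every row).
The remaining 2×2 game on (1, 2) × (r1, r3) has no saddle point. Let R play 1 with probability p; indifference gives p + 10(1−p) = 10p + 8(1−p), so p = 2/11.
Similarly C's optimal q on r1 is 2/11, and the value is 1·(2/11) + (10)·(9/11) = 92/11.

92/11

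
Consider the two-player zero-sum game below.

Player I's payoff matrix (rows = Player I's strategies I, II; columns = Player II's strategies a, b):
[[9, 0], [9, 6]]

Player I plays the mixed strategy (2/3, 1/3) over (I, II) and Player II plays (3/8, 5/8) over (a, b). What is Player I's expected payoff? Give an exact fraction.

Against (3/8, 5/8), each row's expected payoff is I: 27/8; II: 57/8.
Taking the (2/3, 1/3)-weighted average: (2/3)·(27/8) + (1/3)·(57/8) = 37/8.

37/8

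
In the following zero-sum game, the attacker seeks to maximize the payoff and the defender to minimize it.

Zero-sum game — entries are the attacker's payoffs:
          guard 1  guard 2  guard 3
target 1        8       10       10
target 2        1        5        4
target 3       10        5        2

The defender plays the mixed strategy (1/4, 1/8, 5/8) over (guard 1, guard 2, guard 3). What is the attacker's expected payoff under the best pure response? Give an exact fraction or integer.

19/2

target 1: (8)·(1/4) + (10)·(1/8) + (10)·(5/8) = 19/2.
target 2: (1)·(1/4) + (5)·(1/8) + (4)·(5/8) = 27/8.
target 3: (10)·(1/4) + (5)·(1/8) + (2)·(5/8) = 35/8.
The best pure response is target 1 with expected payoff 19/2.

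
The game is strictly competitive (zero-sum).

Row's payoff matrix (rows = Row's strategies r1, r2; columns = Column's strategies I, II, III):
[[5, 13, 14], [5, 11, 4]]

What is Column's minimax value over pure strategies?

5

The worst case (largest entry) in each column is I: 5, II: 13, III: 14.
The best (smallest) of these is 5.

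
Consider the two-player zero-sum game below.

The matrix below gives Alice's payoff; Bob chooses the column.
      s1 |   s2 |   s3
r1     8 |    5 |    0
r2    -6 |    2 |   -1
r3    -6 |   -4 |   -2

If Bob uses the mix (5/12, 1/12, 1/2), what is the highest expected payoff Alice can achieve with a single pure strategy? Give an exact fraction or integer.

r1: (8)·(5/12) + (5)·(1/12) + (0)·(1/2) = 15/4.
r2: (-6)·(5/12) + (2)·(1/12) + (-1)·(1/2) = -17/6.
r3: (-6)·(5/12) + (-4)·(1/12) + (-2)·(1/2) = -23/6.
The best pure response is r1 with expected payoff 15/4.

15/4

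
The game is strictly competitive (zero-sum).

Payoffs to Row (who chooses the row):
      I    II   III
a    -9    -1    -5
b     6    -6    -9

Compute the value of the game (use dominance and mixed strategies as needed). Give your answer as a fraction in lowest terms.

-111/19

Column II is strictly dominated by III for Column (it gives Row more in every row).
The remaining 2×2 game on (a, b) × (I, III) has no saddle point. Let Row play a with probability p; indifference gives −9p + 6(1−p) = −5p − 9(1−p), so p = 15/19.
Similarly Column's optimal q on I is 4/19, and the value is -9·(4/19) + (-5)·(15/19) = -111/19.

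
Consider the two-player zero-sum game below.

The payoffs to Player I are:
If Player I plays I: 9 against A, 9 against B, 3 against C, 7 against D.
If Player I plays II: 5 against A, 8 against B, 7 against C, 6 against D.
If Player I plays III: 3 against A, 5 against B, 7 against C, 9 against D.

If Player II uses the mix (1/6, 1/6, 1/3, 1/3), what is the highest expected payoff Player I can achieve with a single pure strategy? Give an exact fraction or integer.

20/3

I: (9)·(1/6) + (9)·(1/6) + (3)·(1/3) + (7)·(1/3) = 19/3.
II: (5)·(1/6) + (8)·(1/6) + (7)·(1/3) + (6)·(1/3) = 13/2.
III: (3)·(1/6) + (5)·(1/6) + (7)·(1/3) + (9)·(1/3) = 20/3.
The best pure response is III with expected payoff 20/3.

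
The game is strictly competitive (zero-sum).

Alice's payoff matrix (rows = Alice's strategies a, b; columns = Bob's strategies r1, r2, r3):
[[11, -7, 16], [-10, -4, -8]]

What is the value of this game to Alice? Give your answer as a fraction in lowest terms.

-19/4

Column r3 is strictly dominated by r1 for Bob (it gives Alice more in every row).
The remaining 2×2 game on (a, b) × (r1, r2) has no saddle point. Let Alice play a with probability p; indifference gives 11p − 10(1−p) = −7p − 4(1−p), so p = 1/4.
Similarly Bob's optimal q on r1 is 1/8, and the value is 11·(1/8) + (-7)·(7/8) = -19/4.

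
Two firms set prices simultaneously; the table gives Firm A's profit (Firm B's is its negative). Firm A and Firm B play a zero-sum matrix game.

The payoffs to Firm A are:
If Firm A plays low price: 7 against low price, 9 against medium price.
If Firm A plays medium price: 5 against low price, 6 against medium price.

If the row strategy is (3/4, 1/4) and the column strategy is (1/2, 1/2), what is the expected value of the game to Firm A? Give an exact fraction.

59/8

Against (1/2, 1/2), each row's expected payoff is low price: 8; medium price: 11/2.
Taking the (3/4, 1/4)-weighted average: (3/4)·(8) + (1/4)·(11/2) = 59/8.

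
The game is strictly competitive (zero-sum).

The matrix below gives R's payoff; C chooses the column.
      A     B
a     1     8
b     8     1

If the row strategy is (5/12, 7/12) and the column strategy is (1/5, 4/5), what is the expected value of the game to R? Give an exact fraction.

Against (1/5, 4/5), each row's expected payoff is a: 33/5; b: 12/5.
Taking the (5/12, 7/12)-weighted average: (5/12)·(33/5) + (7/12)·(12/5) = 83/20.

83/20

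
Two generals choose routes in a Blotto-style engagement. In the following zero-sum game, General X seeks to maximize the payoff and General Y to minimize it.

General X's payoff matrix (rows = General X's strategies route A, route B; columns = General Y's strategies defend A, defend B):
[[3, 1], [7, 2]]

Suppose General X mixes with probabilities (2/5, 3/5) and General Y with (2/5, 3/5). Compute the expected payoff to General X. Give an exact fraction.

Against (2/5, 3/5), each row's expected payoff is route A: 9/5; route B: 4.
Taking the (2/5, 3/5)-weighted average: (2/5)·(9/5) + (3/5)·(4) = 78/25.

78/25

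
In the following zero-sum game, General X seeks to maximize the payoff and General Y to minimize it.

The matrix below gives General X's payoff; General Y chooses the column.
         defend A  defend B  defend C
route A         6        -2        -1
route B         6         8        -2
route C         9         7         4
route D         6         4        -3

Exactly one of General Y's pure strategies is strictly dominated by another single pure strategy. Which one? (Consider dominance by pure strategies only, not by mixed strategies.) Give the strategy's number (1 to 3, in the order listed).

General Y prefers columns that give General X less. Compare defend A with defend C: -1 < 6, -2 < 6, 4 < 9, -3 < 6.
So defend C strictly dominates defend A for General Y; defend A is strictly dominated.

1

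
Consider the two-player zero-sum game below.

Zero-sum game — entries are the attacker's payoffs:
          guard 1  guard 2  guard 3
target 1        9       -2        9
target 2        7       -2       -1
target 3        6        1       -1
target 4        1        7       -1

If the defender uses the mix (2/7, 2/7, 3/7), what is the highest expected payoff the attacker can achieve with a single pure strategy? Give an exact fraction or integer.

41/7

target 1: (9)·(2/7) + (-2)·(2/7) + (9)·(3/7) = 41/7.
target 2: (7)·(2/7) + (-2)·(2/7) + (-1)·(3/7) = 1.
target 3: (6)·(2/7) + (1)·(2/7) + (-1)·(3/7) = 11/7.
target 4: (1)·(2/7) + (7)·(2/7) + (-1)·(3/7) = 13/7.
The best pure response is target 1 with expected payoff 41/7.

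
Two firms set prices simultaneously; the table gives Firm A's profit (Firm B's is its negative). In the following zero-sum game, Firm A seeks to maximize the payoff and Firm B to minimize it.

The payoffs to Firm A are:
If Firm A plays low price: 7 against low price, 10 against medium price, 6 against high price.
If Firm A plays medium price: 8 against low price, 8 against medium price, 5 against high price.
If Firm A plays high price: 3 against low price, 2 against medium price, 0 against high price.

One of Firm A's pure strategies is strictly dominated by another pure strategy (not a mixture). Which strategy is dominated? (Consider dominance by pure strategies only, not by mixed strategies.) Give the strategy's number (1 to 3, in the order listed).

3

Compare high price with low price: 7 > 3, 10 > 2, 6 > 0.
So low price strictly dominates high price for Firm A; high price is strictly dominated.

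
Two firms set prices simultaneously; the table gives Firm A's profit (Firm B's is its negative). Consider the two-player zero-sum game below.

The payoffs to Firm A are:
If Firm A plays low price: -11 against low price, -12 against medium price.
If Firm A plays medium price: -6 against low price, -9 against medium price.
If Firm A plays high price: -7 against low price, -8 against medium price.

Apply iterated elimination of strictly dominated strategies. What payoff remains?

-8

Row low price is strictly dominated by row medium price (-6>-11, -9>-12); eliminate low price.
Column low price is strictly dominated by medium price for Firm B (-9<-6, -8<-7); eliminate low price.
Row medium price is strictly dominated by row high price (-8>-9); eliminate medium price.
Only (high price, medium price) remains, with payoff -8.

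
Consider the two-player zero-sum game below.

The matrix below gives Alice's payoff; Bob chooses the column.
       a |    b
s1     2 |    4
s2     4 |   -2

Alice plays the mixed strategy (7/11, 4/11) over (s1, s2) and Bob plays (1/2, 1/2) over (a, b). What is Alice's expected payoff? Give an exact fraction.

25/11

Against (1/2, 1/2), each row's expected payoff is s1: 3; s2: 1.
Taking the (7/11, 4/11)-weighted average: (7/11)·(3) + (4/11)·(1) = 25/11.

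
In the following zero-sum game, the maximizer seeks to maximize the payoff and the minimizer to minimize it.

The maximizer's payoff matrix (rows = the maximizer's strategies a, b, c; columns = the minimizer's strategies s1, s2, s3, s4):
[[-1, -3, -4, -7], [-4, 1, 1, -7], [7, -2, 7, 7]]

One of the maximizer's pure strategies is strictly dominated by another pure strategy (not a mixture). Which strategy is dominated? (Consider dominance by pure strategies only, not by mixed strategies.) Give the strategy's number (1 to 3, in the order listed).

1

Compare a with c: 7 > -1, -2 > -3, 7 > -4, 7 > -7.
So c strictly dominates a for the maximizer; a is strictly dominated.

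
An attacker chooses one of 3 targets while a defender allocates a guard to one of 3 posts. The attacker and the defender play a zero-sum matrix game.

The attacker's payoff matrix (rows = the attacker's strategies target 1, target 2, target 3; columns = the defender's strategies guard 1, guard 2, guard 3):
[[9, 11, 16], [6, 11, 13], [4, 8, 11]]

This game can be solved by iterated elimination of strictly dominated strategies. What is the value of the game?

9

Column guard 2 is strictly dominated by guard 1 for the defender (9<11, 6<11, 4<8); eliminate guard 2.
Row target 2 is strictly dominated by row target 1 (9>6, 16>13); eliminate target 2.
Row target 3 is strictly dominated by row target 1 (9>4, 16>11); eliminate target 3.
Column guard 3 is strictly dominated by guard 1 for the defender (9<16); eliminate guard 3.
Only (target 1, guard 1) remains, with payoff 9.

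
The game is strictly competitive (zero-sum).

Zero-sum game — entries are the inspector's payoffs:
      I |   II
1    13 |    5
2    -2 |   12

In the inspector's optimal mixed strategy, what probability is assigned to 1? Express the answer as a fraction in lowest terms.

Row minima are 5 and -2, so the inspector's maximin is 5; column maxima are 13 and 12, so the inspectee's minimax is 12. These differ, so the equilibrium is in mixed strategies.
Let the inspector play 1 with probability p. The inspectee is indifferent when 13p − 2(1−p) = 5p + 12(1−p), giving p = 7/11.

7/11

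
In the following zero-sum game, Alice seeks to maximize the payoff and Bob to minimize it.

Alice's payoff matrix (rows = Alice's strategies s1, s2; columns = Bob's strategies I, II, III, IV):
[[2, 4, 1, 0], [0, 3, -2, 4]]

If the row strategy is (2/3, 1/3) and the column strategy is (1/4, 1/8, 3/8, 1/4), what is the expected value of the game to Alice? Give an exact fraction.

Against (1/4, 1/8, 3/8, 1/4), each row's expected payoff is s1: 11/8; s2: 5/8.
Taking the (2/3, 1/3)-weighted average: (2/3)·(11/8) + (1/3)·(5/8) = 9/8.

9/8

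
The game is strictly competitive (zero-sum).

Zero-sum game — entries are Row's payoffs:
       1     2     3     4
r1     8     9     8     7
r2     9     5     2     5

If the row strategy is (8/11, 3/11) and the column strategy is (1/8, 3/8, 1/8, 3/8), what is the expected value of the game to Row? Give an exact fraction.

635/88

Against (1/8, 3/8, 1/8, 3/8), each row's expected payoff is r1: 8; r2: 41/8.
Taking the (8/11, 3/11)-weighted average: (8/11)·(8) + (3/11)·(41/8) = 635/88.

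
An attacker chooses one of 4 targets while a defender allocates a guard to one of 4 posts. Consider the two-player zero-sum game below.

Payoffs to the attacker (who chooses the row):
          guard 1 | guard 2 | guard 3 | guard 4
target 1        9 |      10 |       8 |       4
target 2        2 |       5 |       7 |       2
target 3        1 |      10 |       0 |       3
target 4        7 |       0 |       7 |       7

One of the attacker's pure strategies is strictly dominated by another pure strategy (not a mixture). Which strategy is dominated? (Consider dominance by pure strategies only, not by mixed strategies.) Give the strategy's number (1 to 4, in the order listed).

Compare target 2 with target 1: 9 > 2, 10 > 5, 8 > 7, 4 > 2.
So target 1 strictly dominates target 2 for the attacker; target 2 is strictly dominated.

2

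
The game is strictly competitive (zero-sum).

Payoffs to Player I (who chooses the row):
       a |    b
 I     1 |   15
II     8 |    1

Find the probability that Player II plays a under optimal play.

2/3

Row minima are 1 and 1, so Player I's maximin is 1; column maxima are 8 and 15, so Player II's minimax is 8. These differ, so the equilibrium is in mixed strategies.
Let Player II play a with probability q. Player I is indifferent when q + 15(1−q) = 8q + (1−q), giving q = 2/3.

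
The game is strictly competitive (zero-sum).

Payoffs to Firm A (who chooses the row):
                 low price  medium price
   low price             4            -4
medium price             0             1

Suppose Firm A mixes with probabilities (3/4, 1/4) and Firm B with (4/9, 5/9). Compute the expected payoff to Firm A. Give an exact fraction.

-7/36

Against (4/9, 5/9), each row's expected payoff is low price: -4/9; medium price: 5/9.
Taking the (3/4, 1/4)-weighted average: (3/4)·(-4/9) + (1/4)·(5/9) = -7/36.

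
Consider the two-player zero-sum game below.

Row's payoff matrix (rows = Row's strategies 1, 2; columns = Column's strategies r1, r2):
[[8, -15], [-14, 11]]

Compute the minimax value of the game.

-61/24

Row minima are -15 and -14, so Row's maximin is -14; column maxima are 8 and 11, so Column's minimax is 8. These differ, so the equilibrium is in mixed strategies.
Let Row play 1 with probability p. Column is indifferent when 8p − 14(1−p) = −15p + 11(1−p), giving p = 25/48.
Let Column play r1 with probability q. Row is indifferent when 8q − 15(1−q) = −14q + 11(1−q), giving q = 13/24.
The value is 8·(13/24) + (-15)·(11/24) = -61/24.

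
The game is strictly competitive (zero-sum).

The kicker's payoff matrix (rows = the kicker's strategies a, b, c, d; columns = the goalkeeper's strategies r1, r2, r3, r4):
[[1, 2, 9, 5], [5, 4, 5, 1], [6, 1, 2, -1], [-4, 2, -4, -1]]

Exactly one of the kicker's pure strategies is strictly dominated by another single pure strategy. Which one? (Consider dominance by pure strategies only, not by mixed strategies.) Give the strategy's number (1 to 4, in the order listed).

Compare d with b: 5 > -4, 4 > 2, 5 > -4, 1 > -1.
So b strictly dominates d for the kicker; d is strictly dominated.

4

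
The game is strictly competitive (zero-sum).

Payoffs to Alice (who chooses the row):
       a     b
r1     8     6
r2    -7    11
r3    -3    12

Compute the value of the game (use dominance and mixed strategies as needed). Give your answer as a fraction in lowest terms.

Row r2 is strictly dominated by row r3, so Alice never plays it.
The remaining 2×2 game on (r1, r3) × (a, b) has no saddle point. Let Alice play r1 with probability p; indifference gives 8p − 3(1−p) = 6p + 12(1−p), so p = 15/17.
Similarly Bob's optimal q on a is 6/17, and the value is 8·(6/17) + (6)·(11/17) = 114/17.

114/17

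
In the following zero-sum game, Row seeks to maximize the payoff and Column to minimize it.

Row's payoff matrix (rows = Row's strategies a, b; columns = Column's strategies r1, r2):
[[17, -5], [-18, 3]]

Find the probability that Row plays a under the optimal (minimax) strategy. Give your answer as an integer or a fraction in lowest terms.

21/43

Row minima are -5 and -18, so Row's maximin is -5; column maxima are 17 and 3, so Column's minimax is 3. These differ, so the equilibrium is in mixed strategies.
Let Row play a with probability p. Column is indifferent when 17p − 18(1−p) = −5p + 3(1−p), giving p = 21/43.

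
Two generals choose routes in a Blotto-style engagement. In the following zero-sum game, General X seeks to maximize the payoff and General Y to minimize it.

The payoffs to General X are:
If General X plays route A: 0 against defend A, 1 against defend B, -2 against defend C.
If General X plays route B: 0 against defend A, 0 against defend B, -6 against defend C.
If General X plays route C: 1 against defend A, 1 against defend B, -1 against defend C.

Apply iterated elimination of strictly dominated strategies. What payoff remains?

Column defend A is strictly dominated by defend C for General Y (-2<0, -6<0, -1<1); eliminate defend A.
Row route B is strictly dominated by row route A (1>0, -2>-6); eliminate route B.
Column defend B is strictly dominated by defend C for General Y (-2<1, -1<1); eliminate defend B.
Row route A is strictly dominated by row route C (-1>-2); eliminate route A.
Only (route C, defend C) remains, with payoff -1.

-1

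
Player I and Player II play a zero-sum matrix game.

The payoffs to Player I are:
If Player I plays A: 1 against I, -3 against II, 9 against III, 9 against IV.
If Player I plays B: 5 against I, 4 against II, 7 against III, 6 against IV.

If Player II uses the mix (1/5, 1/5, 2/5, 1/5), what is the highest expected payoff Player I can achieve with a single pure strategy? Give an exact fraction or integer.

A: (1)·(1/5) + (-3)·(1/5) + (9)·(2/5) + (9)·(1/5) = 5.
B: (5)·(1/5) + (4)·(1/5) + (7)·(2/5) + (6)·(1/5) = 29/5.
The best pure response is B with expected payoff 29/5.

29/5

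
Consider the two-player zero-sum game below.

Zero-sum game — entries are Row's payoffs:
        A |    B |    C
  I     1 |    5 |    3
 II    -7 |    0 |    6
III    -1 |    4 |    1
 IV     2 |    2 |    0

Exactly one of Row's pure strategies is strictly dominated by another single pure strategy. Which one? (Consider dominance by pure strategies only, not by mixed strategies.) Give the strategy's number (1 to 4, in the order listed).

3

Compare III with I: 1 > -1, 5 > 4, 3 > 1.
So I strictly dominates III for Row; III is strictly dominated.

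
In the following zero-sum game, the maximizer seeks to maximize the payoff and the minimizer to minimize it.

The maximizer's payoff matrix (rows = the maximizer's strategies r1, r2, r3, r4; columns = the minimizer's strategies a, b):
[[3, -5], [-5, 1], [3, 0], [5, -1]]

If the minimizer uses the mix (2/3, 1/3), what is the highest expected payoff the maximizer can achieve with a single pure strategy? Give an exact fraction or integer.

3

r1: (3)·(2/3) + (-5)·(1/3) = 1/3.
r2: (-5)·(2/3) + (1)·(1/3) = -3.
r3: (3)·(2/3) + (0)·(1/3) = 2.
r4: (5)·(2/3) + (-1)·(1/3) = 3.
The best pure response is r4 with expected payoff 3.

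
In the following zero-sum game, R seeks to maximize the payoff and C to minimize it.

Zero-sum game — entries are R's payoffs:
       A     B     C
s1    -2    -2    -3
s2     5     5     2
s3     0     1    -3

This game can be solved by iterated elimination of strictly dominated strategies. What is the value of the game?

Row s3 is strictly dominated by row s2 (5>0, 5>1, 2>-3); eliminate s3.
Row s1 is strictly dominated by row s2 (5>-2, 5>-2, 2>-3); eliminate s1.
Column A is strictly dominated by C for C (2<5); eliminate A.
Column B is strictly dominated by C for C (2<5); eliminate B.
Only (s2, C) remains, with payoff 2.

2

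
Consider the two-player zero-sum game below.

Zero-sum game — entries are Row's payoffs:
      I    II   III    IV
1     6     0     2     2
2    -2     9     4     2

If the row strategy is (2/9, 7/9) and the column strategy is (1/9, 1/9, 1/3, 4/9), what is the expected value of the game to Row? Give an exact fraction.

229/81

Against (1/9, 1/9, 1/3, 4/9), each row's expected payoff is 1: 20/9; 2: 3.
Taking the (2/9, 7/9)-weighted average: (2/9)·(20/9) + (7/9)·(3) = 229/81.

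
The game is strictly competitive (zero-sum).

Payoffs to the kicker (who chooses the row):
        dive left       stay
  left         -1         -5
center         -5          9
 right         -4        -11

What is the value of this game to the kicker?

Row right is strictly dominated by row left, so the kicker never plays it.
The remaining 2×2 game on (left, center) × (dive left, stay) has no saddle point. Let the kicker play left with probability p; indifference gives −p − 5(1−p) = −5p + 9(1−p), so p = 7/9.
Similarly the goalkeeper's optimal q on dive left is 7/9, and the value is -1·(7/9) + (-5)·(2/9) = -17/9.

-17/9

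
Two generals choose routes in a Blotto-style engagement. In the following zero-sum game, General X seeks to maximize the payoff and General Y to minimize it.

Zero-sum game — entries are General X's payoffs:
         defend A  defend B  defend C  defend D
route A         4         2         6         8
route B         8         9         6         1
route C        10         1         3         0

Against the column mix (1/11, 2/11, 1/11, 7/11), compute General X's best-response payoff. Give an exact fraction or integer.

route A: (4)·(1/11) + (2)·(2/11) + (6)·(1/11) + (8)·(7/11) = 70/11.
route B: (8)·(1/11) + (9)·(2/11) + (6)·(1/11) + (1)·(7/11) = 39/11.
route C: (10)·(1/11) + (1)·(2/11) + (3)·(1/11) + (0)·(7/11) = 15/11.
The best pure response is route A with expected payoff 70/11.

70/11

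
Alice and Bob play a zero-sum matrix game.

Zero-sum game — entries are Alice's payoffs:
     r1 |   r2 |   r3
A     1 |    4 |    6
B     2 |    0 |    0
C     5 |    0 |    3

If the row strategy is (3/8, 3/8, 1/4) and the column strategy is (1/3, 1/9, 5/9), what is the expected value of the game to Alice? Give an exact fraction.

21/8

Against (1/3, 1/9, 5/9), each row's expected payoff is A: 37/9; B: 2/3; C: 10/3.
Taking the (3/8, 3/8, 1/4)-weighted average: (3/8)·(37/9) + (3/8)·(2/3) + (1/4)·(10/3) = 21/8.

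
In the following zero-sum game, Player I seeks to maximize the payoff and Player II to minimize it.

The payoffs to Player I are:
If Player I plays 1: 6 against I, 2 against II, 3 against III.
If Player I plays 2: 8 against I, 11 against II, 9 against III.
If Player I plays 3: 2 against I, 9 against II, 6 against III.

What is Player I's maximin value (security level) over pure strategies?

8

The worst-case payoff for each row is 1: 2, 2: 8, 3: 2.
The best of these is 8.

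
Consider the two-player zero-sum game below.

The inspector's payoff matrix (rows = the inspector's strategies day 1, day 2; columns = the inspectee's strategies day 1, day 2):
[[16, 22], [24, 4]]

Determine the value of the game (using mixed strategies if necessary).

232/13

Row minima are 16 and 4, so the inspector's maximin is 16; column maxima are 24 and 22, so the inspectee's minimax is 22. These differ, so the equilibrium is in mixed strategies.
Let the inspector play day 1 with probability p. The inspectee is indifferent when 16p + 24(1−p) = 22p + 4(1−p), giving p = 10/13.
Let the inspectee play day 1 with probability q. The inspector is indifferent when 16q + 22(1−q) = 24q + 4(1−q), giving q = 9/13.
The value is 16·(9/13) + (22)·(4/13) = 232/13.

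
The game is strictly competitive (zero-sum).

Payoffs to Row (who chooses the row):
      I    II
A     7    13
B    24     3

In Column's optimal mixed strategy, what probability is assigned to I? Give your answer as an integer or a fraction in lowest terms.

Row minima are 7 and 3, so Row's maximin is 7; column maxima are 24 and 13, so Column's minimax is 13. These differ, so the equilibrium is in mixed strategies.
Let Column play I with probability q. Row is indifferent when 7q + 13(1−q) = 24q + 3(1−q), giving q = 10/27.

10/27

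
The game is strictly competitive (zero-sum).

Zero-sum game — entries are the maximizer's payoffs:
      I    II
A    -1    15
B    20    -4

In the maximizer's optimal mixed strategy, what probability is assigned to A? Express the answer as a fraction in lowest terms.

3/5

Row minima are -1 and -4, so the maximizer's maximin is -1; column maxima are 20 and 15, so the minimizer's minimax is 15. These differ, so the equilibrium is in mixed strategies.
Let the maximizer play A with probability p. The minimizer is indifferent when −p + 20(1−p) = 15p − 4(1−p), giving p = 3/5.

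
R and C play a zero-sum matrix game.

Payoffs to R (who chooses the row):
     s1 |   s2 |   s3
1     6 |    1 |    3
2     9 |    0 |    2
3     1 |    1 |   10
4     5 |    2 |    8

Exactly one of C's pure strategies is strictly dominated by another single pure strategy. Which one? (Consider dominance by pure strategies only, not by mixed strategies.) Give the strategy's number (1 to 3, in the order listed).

3

C prefers columns that give R less. Compare s3 with s2: 1 < 3, 0 < 2, 1 < 10, 2 < 8.
So s2 strictly dominates s3 for C; s3 is strictly dominated.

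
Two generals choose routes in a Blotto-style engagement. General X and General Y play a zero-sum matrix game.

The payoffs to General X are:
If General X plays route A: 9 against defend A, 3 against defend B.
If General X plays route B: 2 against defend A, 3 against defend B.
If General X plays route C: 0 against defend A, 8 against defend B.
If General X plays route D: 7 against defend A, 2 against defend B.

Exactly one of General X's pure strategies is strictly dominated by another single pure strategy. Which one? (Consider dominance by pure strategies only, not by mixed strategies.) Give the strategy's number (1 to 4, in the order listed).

Compare route D with route A: 9 > 7, 3 > 2.
So route A strictly dominates route D for General X; route D is strictly dominated.

4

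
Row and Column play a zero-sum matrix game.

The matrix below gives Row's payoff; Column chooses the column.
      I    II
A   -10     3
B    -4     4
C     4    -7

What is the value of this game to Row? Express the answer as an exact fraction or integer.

Row A is strictly dominated by row B, so Row never plays it.
The remaining 2×2 game on (B, C) × (I, II) has no saddle point. Let Row play B with probability p; indifference gives −4p + 4(1−p) = 4p − 7(1−p), so p = 11/19.
Similarly Column's optimal q on I is 11/19, and the value is -4·(11/19) + (4)·(8/19) = -12/19.

-12/19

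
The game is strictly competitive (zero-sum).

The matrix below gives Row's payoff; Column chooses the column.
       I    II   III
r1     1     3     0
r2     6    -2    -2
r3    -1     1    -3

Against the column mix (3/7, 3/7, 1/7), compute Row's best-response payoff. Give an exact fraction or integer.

12/7

r1: (1)·(3/7) + (3)·(3/7) + (0)·(1/7) = 12/7.
r2: (6)·(3/7) + (-2)·(3/7) + (-2)·(1/7) = 10/7.
r3: (-1)·(3/7) + (1)·(3/7) + (-3)·(1/7) = -3/7.
The best pure response is r1 with expected payoff 12/7.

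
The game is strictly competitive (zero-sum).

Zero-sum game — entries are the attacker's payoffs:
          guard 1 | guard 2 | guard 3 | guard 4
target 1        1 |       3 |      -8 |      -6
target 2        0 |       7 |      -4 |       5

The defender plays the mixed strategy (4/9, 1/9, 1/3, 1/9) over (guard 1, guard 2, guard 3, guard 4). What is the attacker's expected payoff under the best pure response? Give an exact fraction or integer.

0

target 1: (1)·(4/9) + (3)·(1/9) + (-8)·(1/3) + (-6)·(1/9) = -23/9.
target 2: (0)·(4/9) + (7)·(1/9) + (-4)·(1/3) + (5)·(1/9) = 0.
The best pure response is target 2 with expected payoff 0.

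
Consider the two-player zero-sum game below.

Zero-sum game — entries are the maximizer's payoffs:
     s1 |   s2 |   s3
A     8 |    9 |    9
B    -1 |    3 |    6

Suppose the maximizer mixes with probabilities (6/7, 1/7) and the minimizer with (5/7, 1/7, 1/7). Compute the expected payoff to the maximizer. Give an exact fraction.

352/49

Against (5/7, 1/7, 1/7), each row's expected payoff is A: 58/7; B: 4/7.
Taking the (6/7, 1/7)-weighted average: (6/7)·(58/7) + (1/7)·(4/7) = 352/49.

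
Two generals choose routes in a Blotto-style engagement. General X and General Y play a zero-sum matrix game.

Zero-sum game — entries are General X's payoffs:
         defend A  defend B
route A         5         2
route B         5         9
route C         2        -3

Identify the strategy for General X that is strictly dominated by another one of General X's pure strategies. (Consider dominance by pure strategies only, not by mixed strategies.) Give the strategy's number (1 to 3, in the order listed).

Compare route C with route A: 5 > 2, 2 > -3.
So route A strictly dominates route C for General X; route C is strictly dominated.

3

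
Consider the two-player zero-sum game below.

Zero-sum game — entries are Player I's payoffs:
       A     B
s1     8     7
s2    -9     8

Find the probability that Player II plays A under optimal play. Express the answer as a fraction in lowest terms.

1/18

Row minima are 7 and -9, so Player I's maximin is 7; column maxima are 8 and 8, so Player II's minimax is 8. These differ, so the equilibrium is in mixed strategies.
Let Player II play A with probability q. Player I is indifferent when 8q + 7(1−q) = −9q + 8(1−q), giving q = 1/18.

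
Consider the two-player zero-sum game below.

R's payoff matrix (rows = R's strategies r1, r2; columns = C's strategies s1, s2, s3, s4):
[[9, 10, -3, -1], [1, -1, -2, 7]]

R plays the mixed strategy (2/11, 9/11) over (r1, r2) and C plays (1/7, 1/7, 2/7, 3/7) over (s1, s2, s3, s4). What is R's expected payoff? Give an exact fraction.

Against (1/7, 1/7, 2/7, 3/7), each row's expected payoff is r1: 10/7; r2: 17/7.
Taking the (2/11, 9/11)-weighted average: (2/11)·(10/7) + (9/11)·(17/7) = 173/77.

173/77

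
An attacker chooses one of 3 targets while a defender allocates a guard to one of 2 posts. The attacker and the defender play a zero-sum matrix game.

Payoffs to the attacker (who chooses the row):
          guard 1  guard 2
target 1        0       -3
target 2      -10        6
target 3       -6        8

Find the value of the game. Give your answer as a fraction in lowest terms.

Row target 2 is strictly dominated by row target 3, so the attacker never plays it.
The remaining 2×2 game on (target 1, target 3) × (guard 1, guard 2) has no saddle point. Let the attacker play target 1 with probability p; indifference gives −6(1−p) = −3p + 8(1−p), so p = 14/17.
Similarly the defender's optimal q on guard 1 is 11/17, and the value is 0·(11/17) + (-3)·(6/17) = -18/17.

-18/17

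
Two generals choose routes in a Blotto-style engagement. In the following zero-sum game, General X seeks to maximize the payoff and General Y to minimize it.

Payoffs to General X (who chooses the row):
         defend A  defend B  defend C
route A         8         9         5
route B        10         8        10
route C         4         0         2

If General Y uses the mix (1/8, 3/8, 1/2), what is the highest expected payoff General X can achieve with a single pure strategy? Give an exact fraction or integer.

route A: (8)·(1/8) + (9)·(3/8) + (5)·(1/2) = 55/8.
route B: (10)·(1/8) + (8)·(3/8) + (10)·(1/2) = 37/4.
route C: (4)·(1/8) + (0)·(3/8) + (2)·(1/2) = 3/2.
The best pure response is route B with expected payoff 37/4.

37/4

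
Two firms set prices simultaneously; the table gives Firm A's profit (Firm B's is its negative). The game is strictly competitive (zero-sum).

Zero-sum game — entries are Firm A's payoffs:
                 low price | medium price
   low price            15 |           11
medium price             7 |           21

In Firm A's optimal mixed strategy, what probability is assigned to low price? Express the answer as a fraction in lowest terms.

Row minima are 11 and 7, so Firm A's maximin is 11; column maxima are 15 and 21, so Firm B's minimax is 15. These differ, so the equilibrium is in mixed strategies.
Let Firm A play low price with probability p. Firm B is indifferent when 15p + 7(1−p) = 11p + 21(1−p), giving p = 7/9.

7/9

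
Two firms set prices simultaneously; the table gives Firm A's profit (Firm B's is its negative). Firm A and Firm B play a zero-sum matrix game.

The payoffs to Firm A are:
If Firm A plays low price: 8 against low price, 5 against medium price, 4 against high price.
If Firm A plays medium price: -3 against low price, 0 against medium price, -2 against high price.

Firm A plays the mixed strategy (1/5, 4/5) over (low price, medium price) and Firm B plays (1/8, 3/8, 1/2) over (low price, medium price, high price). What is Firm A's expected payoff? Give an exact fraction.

-1/8

Against (1/8, 3/8, 1/2), each row's expected payoff is low price: 39/8; medium price: -11/8.
Taking the (1/5, 4/5)-weighted average: (1/5)·(39/8) + (4/5)·(-11/8) = -1/8.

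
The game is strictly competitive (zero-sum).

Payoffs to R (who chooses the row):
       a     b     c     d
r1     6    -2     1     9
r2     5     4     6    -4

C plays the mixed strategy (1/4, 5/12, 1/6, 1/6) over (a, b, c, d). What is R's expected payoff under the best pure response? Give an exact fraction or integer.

r1: (6)·(1/4) + (-2)·(5/12) + (1)·(1/6) + (9)·(1/6) = 7/3.
r2: (5)·(1/4) + (4)·(5/12) + (6)·(1/6) + (-4)·(1/6) = 13/4.
The best pure response is r2 with expected payoff 13/4.

13/4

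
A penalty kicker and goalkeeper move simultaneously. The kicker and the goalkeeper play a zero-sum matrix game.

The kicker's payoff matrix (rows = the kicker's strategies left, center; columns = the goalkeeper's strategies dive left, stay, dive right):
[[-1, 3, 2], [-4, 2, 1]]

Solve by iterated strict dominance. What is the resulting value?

-1

Row center is strictly dominated by row left (-1>-4, 3>2, 2>1); eliminate center.
Column stay is strictly dominated by dive left for the goalkeeper (-1<3); eliminate stay.
Column dive right is strictly dominated by dive left for the goalkeeper (-1<2); eliminate dive right.
Only (left, dive left) remains, with payoff -1.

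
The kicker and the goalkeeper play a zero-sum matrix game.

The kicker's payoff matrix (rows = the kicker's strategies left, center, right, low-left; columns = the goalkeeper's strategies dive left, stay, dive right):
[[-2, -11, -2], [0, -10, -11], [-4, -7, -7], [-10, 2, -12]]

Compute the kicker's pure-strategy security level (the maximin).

-7

The worst-case payoff for each row is left: -11, center: -11, right: -7, low-left: -12.
The best of these is -7.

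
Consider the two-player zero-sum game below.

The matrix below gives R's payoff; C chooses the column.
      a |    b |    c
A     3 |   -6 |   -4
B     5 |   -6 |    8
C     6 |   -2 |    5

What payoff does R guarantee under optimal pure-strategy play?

-2

Row minima: -6, -6, -2 → R's maximin is -2.
Column maxima: 6, -2, 8 → C's minimax is -2.
They coincide at (C, b), so the value is -2.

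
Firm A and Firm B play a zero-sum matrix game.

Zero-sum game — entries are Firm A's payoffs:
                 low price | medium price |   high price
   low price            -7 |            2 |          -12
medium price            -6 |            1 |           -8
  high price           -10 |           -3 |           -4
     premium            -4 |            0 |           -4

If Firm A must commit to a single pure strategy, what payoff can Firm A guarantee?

-4

The worst-case payoff for each row is low price: -12, medium price: -8, high price: -10, premium: -4.
The best of these is -4.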